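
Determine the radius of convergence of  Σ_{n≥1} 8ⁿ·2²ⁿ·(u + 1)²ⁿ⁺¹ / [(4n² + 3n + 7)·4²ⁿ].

By the ratio test, |a_{n+1}/a_n| = [(4n² + 3n + 7)/(4(n+1)² + 3(n+1) + 7)] · 8·4/16 → 2.
Successive powers of (u + 1) differ by 2, so the series converges when |u + 1|² · 2 < 1, i.e. |u + 1| < √(1/2). So R = √2/2.

R = √2/2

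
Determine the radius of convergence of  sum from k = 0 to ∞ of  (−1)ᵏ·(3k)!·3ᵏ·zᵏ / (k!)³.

R = 1/81

The ratio of consecutive coefficients is (3k+1)·(3k+2)·(3k+3)/(k+1)³ · 3 → 81.
The series converges when 81 · |z| < 1, giving R = 1/81.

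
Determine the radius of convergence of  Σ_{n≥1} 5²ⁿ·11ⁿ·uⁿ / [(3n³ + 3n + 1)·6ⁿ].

R = 6/275

Ratio test: |a_{n+1}/a_n| = [(3n³ + 3n + 1)/(3(n+1)³ + 3(n+1) + 1)] · 25·11/6 → 275/6 as n → ∞.
Convergence for |u| · 275/6 < 1, i.e. |u| < 6/275. So R = 6/275.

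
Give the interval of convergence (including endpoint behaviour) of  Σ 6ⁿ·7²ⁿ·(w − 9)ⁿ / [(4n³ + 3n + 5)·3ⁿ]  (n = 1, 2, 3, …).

The ratio of consecutive coefficients is [(4n³ + 3n + 5)/(4(n+1)³ + 3(n+1) + 5)] · 6·49/3 → 98.
The series converges when 98 · |w − 9| < 1, giving R = 1/98.
At w = 883/98: the terms are on the order of 1/n³, so the series converges absolutely by comparison with the p-series (p = 3 > 1).
When w = 881/98, the series is dominated by a constant times Σ 1/n³, which converges (p = 3 > 1).

[881/98, 883/98]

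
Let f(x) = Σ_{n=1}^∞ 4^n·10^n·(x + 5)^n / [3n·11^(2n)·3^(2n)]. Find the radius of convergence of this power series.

R = 1089/40

Ratio test: |a_{n+1}/a_n| = [3n/3(n+1)] · 4·10/(121·9) → 40/1089 as n → ∞.
Hence the series converges for |x + 5| < 1/(40/1089) = 1089/40, so the radius of convergence is 1089/40.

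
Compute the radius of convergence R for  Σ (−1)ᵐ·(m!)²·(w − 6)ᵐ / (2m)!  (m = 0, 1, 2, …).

R = 4

By the ratio test, |a_{m+1}/a_m| = (m+1)²/[(2m+1)·(2m+2)] → 1/4.
Convergence for |w − 6| · 1/4 < 1, i.e. |w − 6| < 4. So R = 4.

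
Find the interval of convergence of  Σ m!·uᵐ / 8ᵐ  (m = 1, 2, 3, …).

Apply the ratio test: |a_{m+1}| / |a_m| = (m+1) · 1/8, which tends to ∞ as m → ∞.
The ratio grows without bound, so the series diverges whenever u ≠ 0; it converges only at u = 0. R = 0.

{0}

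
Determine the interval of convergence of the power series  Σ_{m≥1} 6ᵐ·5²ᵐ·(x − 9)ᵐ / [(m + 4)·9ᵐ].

[447/50, 453/50)

The ratio of consecutive coefficients is [(m + 4)/((m+1) + 4)] · 6·25/9 → 50/3.
Convergence for |x − 9| · 50/3 < 1, i.e. |x − 9| < 3/50. So R = 3/50.
Endpoint x = 453/50: comparison with the harmonic series Σ 1/m shows the series diverges.
When x = 447/50, the terms alternate in sign and decrease monotonically to 0 in absolute value (size ~ c/m), so the alternating series test gives convergence.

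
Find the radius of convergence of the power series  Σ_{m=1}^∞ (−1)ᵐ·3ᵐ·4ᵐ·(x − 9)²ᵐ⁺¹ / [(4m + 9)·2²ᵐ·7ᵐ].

Ratio test: |a_{m+1}/a_m| = [(4m + 9)/(4(m+1) + 9)] · 3·4/(4·7) → 3/7 as m → ∞.
Writing y = (x − 9)², the series in y has radius 7/3, so |x − 9| < √(7/3) and R = √21/3.

R = √21/3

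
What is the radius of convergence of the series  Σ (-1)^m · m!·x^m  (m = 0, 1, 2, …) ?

R = 0

Ratio test: |a_{m+1}/a_m| = (m+1) → ∞ as m → ∞.
The ratio grows without bound, so the series diverges whenever x ≠ 0; it converges only at x = 0. R = 0.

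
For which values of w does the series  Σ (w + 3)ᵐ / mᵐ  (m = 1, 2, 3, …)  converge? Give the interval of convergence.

(−∞, ∞)

Applying the root test, |a_m|^(1/m) = 1/m → 0.
Since the m-th root of |a_m| tends to 0, the series converges for all real w; R = ∞.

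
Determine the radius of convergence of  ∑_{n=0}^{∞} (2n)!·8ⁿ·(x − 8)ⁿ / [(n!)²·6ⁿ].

By the ratio test, |a_{n+1}/a_n| = (2n+1)·(2n+2)/(n+1)² · 8/6 → 16/3.
Hence the series converges for |x − 8| < 1/(16/3) = 3/16, so the radius of convergence is 3/16.

R = 3/16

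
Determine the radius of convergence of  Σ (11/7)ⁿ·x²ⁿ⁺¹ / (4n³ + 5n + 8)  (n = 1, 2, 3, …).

Apply the ratio test: |a_{n+1}| / |a_n| = [(4n³ + 5n + 8)/(4(n+1)³ + 5(n+1) + 8)] · 11/7, which tends to 11/7 as n → ∞.
Writing y = x², the series in y has radius 7/11, so |x| < √(7/11) and R = √77/11.

R = √77/11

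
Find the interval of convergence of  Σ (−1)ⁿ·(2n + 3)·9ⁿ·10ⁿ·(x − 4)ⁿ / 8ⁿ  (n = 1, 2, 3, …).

By the ratio test, |a_{n+1}/a_n| = [(2(n+1) + 3)/(2n + 3)] · 9·10/8 → 45/4.
Hence the series converges for |x − 4| < 1/(45/4) = 4/45, so the radius of convergence is 4/45.
Endpoint x = 184/45: the terms do not tend to 0, so the series diverges.
Endpoint x = 176/45: the n-th term does not approach 0; divergence by the term test.

(176/45, 184/45)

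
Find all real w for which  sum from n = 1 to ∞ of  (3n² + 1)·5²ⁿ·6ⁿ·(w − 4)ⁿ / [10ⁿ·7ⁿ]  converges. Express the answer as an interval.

By the ratio test, |a_{n+1}/a_n| = [(3(n+1)² + 1)/(3n² + 1)] · 25·6/(10·7) → 15/7.
The series converges when 15/7 · |w − 4| < 1, giving R = 7/15.
Check w = 67/15: the terms do not tend to 0, so the series diverges.
At w = 53/15: the terms have absolute value of order n², which does not tend to 0, so the series diverges by the divergence test.

(53/15, 67/15)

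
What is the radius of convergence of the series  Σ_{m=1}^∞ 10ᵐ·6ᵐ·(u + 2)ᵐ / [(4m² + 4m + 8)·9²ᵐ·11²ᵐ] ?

The ratio of consecutive coefficients is [(4m² + 4m + 8)/(4(m+1)² + 4(m+1) + 8)] · 10·6/(81·121) → 20/3267.
The series converges when 20/3267 · |u + 2| < 1, giving R = 3267/20.

R = 3267/20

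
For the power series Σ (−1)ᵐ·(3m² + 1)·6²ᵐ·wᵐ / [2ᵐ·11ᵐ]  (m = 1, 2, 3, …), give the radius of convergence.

By the ratio test, |a_{m+1}/a_m| = [(3(m+1)² + 1)/(3m² + 1)] · 36/(2·11) → 18/11.
Convergence for |w| · 18/11 < 1, i.e. |w| < 11/18. So R = 11/18.

R = 11/18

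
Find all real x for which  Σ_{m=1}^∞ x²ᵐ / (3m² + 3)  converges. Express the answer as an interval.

[-1, 1]

Ratio test: |a_{m+1}/a_m| = (3m² + 3)/(3(m+1)² + 3) → 1 as m → ∞.
Since the exponent of x increases by 2 each term, convergence requires |x|² < 1, hence R = 1.
At x = 1: the series is dominated by a constant times Σ 1/m², which converges (p = 2 > 1).
Endpoint x = -1: the terms are on the order of 1/m², so the series converges absolutely by comparison with the p-series (p = 2 > 1).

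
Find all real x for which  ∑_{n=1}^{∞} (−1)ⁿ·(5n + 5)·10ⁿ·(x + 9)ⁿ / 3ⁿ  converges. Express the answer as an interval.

(-93/10, -87/10)

Apply the ratio test: |a_{n+1}| / |a_n| = [(5(n+1) + 5)/(5n + 5)] · 10/3, which tends to 10/3 as n → ∞.
Thus R = 1/(10/3) = 3/10.
When x = -87/10, the terms do not tend to 0, so the series diverges.
When x = -93/10, the n-th term does not approach 0; divergence by the term test.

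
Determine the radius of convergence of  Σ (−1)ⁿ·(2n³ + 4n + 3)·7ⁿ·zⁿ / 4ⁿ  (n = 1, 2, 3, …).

R = 4/7

By the ratio test, |a_{n+1}/a_n| = [(2(n+1)³ + 4(n+1) + 3)/(2n³ + 4n + 3)] · 7/4 → 7/4.
Thus R = 1/(7/4) = 4/7.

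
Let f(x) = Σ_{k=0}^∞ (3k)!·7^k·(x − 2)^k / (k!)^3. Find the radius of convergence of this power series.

R = 1/189

The ratio of consecutive coefficients is (3k+1)·(3k+2)·(3k+3)/(k+1)³ · 7 → 189.
Hence the series converges for |x − 2| < 1/(189) = 1/189, so the radius of convergence is 1/189.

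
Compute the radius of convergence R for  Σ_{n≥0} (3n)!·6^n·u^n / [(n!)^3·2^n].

R = 1/81

Ratio test: |a_{n+1}/a_n| = (3n+1)·(3n+2)·(3n+3)/(n+1)³ · 6/2 → 81 as n → ∞.
The series converges when 81 · |u| < 1, giving R = 1/81.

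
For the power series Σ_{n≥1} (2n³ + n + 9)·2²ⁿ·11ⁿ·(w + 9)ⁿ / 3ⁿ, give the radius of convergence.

By the ratio test, |a_{n+1}/a_n| = [(2(n+1)³ + (n+1) + 9)/(2n³ + n + 9)] · 4·11/3 → 44/3.
Hence the series converges for |w + 9| < 1/(44/3) = 3/44, so the radius of convergence is 3/44.

R = 3/44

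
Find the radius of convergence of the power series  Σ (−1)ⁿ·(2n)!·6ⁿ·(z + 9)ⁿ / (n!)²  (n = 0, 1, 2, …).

R = 1/24

Apply the ratio test: |a_{n+1}| / |a_n| = (2n+1)·(2n+2)/(n+1)² · 6, which tends to 24 as n → ∞.
The series converges when 24 · |z + 9| < 1, giving R = 1/24.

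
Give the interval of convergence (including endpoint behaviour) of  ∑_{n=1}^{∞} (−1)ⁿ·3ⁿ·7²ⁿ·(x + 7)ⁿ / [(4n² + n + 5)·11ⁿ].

[-1040/147, -1018/147]

Ratio test: |a_{n+1}/a_n| = [(4n² + n + 5)/(4(n+1)² + (n+1) + 5)] · 3·49/11 → 147/11 as n → ∞.
Hence the series converges for |x + 7| < 1/(147/11) = 11/147, so the radius of convergence is 11/147.
Check x = -1018/147: absolute convergence follows by limit comparison with Σ 1/n².
When x = -1040/147, the terms are on the order of 1/n², so the series converges absolutely by comparison with the p-series (p = 2 > 1).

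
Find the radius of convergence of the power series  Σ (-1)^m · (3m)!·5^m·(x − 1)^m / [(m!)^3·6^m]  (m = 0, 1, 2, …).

R = 2/45

The ratio of consecutive coefficients is (3m+1)·(3m+2)·(3m+3)/(m+1)³ · 5/6 → 45/2.
Hence the series converges for |x − 1| < 1/(45/2) = 2/45, so the radius of convergence is 2/45.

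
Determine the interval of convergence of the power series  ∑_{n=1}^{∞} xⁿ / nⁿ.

(−∞, ∞)

Applying the root test, |a_n|^(1/n) = 1/n → 0.
The limit is 0 for every x, so R = ∞.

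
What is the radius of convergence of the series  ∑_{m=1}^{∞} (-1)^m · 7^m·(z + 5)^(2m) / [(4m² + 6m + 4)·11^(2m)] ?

By the ratio test, |a_{m+1}/a_m| = [(4m² + 6m + 4)/(4(m+1)² + 6(m+1) + 4)] · 7/121 → 7/121.
Since the exponent of (z + 5) increases by 2 each term, convergence requires |z + 5|² < 121/7, hence R = 11√7/7.

R = 11√7/7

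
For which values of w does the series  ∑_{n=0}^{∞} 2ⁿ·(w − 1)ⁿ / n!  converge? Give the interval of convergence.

(−∞, ∞)

By the ratio test, |a_{n+1}/a_n| = 2 · 1/(n+1) → 0.
Since the limit is 0 < 1 for every w, the series converges on all of ℝ and R = ∞.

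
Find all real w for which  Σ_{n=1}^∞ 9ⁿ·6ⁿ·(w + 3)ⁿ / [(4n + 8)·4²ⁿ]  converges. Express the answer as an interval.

Ratio test: |a_{n+1}/a_n| = [(4n + 8)/(4(n+1) + 8)] · 9·6/16 → 27/8 as n → ∞.
Thus R = 1/(27/8) = 8/27.
Check w = -73/27: the terms are asymptotic to a nonzero constant times 1/n, so the series diverges by limit comparison with Σ 1/n.
At w = -89/27: the terms alternate in sign and decrease monotonically to 0 in absolute value (size ~ c/n), so the alternating series test gives convergence.

[-89/27, -73/27)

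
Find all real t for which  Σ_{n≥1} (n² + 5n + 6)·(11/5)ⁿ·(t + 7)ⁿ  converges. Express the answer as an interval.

The ratio of consecutive coefficients is [((n+1)² + 5(n+1) + 6)/(n² + 5n + 6)] · 11/5 → 11/5.
Convergence for |t + 7| · 11/5 < 1, i.e. |t + 7| < 5/11. So R = 5/11.
Endpoint t = -72/11: the n-th term does not approach 0; divergence by the term test.
Check t = -82/11: the terms do not tend to 0, so the series diverges.

(-82/11, -72/11)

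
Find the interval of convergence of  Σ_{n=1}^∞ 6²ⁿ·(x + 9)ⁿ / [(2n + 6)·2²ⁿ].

[-82/9, -80/9)

By the ratio test, |a_{n+1}/a_n| = [(2n + 6)/(2(n+1) + 6)] · 36/4 → 9.
The series converges when 9 · |x + 9| < 1, giving R = 1/9.
Check x = -80/9: the terms are asymptotic to a nonzero constant times 1/n, so the series diverges by limit comparison with Σ 1/n.
When x = -82/9, the terms alternate in sign and decrease monotonically to 0 in absolute value (size ~ c/n), so the alternating series test gives convergence.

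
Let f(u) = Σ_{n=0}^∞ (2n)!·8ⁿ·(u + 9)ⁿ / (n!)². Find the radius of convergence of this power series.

R = 1/32

Apply the ratio test: |a_{n+1}| / |a_n| = (2n+1)·(2n+2)/(n+1)² · 8, which tends to 32 as n → ∞.
Thus R = 1/(32) = 1/32.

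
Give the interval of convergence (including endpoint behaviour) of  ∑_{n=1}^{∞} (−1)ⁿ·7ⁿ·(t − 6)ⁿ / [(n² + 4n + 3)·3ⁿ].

[39/7, 45/7]

Ratio test: |a_{n+1}/a_n| = [(n² + 4n + 3)/((n+1)² + 4(n+1) + 3)] · 7/3 → 7/3 as n → ∞.
Convergence for |t − 6| · 7/3 < 1, i.e. |t − 6| < 3/7. So R = 3/7.
Endpoint t = 45/7: the series is dominated by a constant times Σ 1/n², which converges (p = 2 > 1).
Check t = 39/7: absolute convergence follows by limit comparison with Σ 1/n².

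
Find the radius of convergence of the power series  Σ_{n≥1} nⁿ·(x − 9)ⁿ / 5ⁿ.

R = 0

Root test: |a_n|^(1/n) = n/5 → ∞.
The root grows without bound, so R = 0 (convergence only at x = 9).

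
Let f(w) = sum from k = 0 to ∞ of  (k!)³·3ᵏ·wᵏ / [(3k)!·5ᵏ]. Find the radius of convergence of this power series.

Apply the ratio test: |a_{k+1}| / |a_k| = (k+1)³/[(3k+1)·(3k+2)·(3k+3)] · 3/5, which tends to 1/45 as k → ∞.
Convergence for |w| · 1/45 < 1, i.e. |w| < 45. So R = 45.

R = 45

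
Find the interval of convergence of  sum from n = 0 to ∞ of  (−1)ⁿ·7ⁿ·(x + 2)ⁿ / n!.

(−∞, ∞)

Apply the ratio test: |a_{n+1}| / |a_n| = 7 · 1/(n+1), which tends to 0 as n → ∞.
The limit is 0, so the series converges for all x; R = ∞.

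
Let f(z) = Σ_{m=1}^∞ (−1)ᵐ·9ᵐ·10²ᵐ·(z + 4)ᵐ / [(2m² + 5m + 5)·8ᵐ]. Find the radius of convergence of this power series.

R = 2/225

By the ratio test, |a_{m+1}/a_m| = [(2m² + 5m + 5)/(2(m+1)² + 5(m+1) + 5)] · 9·100/8 → 225/2.
Convergence for |z + 4| · 225/2 < 1, i.e. |z + 4| < 2/225. So R = 2/225.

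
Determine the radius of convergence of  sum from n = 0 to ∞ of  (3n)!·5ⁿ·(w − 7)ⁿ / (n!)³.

R = 1/135

Apply the ratio test: |a_{n+1}| / |a_n| = (3n+1)·(3n+2)·(3n+3)/(n+1)³ · 5, which tends to 135 as n → ∞.
Hence the series converges for |w − 7| < 1/(135) = 1/135, so the radius of convergence is 1/135.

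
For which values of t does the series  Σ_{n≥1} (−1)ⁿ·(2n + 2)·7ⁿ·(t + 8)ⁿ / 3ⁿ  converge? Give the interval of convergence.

Ratio test: |a_{n+1}/a_n| = [(2(n+1) + 2)/(2n + 2)] · 7/3 → 7/3 as n → ∞.
The series converges when 7/3 · |t + 8| < 1, giving R = 3/7.
When t = -53/7, the terms do not tend to 0, so the series diverges.
Endpoint t = -59/7: the n-th term does not approach 0; divergence by the term test.

(-59/7, -53/7)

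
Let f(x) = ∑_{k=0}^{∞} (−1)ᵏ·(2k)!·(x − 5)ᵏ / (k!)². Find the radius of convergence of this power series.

R = 1/4

Apply the ratio test: |a_{k+1}| / |a_k| = (2k+1)·(2k+2)/(k+1)², which tends to 4 as k → ∞.
Thus R = 1/(4) = 1/4.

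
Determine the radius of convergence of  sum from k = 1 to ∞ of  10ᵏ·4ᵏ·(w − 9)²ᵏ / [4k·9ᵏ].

R = 3√10/20

The ratio of consecutive coefficients is [4k/4(k+1)] · 10·4/9 → 40/9.
Since the exponent of (w − 9) increases by 2 each term, convergence requires |w − 9|² < 9/40, hence R = 3√10/20.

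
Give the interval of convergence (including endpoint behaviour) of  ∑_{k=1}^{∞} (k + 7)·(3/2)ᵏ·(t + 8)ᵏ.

(-26/3, -22/3)

Apply the ratio test: |a_{k+1}| / |a_k| = [((k+1) + 7)/(k + 7)] · 3/2, which tends to 3/2 as k → ∞.
Hence the series converges for |t + 8| < 1/(3/2) = 2/3, so the radius of convergence is 2/3.
At t = -22/3: the terms have absolute value of order k, which does not tend to 0, so the series diverges by the divergence test.
Endpoint t = -26/3: the terms do not tend to 0, so the series diverges.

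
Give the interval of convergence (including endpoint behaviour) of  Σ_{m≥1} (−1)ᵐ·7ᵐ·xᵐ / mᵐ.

(−∞, ∞)

Root test: |a_m|^(1/m) = 7/m → 0.
The limit is 0 for every x, so R = ∞.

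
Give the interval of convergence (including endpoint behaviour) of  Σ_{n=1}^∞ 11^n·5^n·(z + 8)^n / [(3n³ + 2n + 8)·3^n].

[-443/55, -437/55]

Ratio test: |a_{n+1}/a_n| = [(3n³ + 2n + 8)/(3(n+1)³ + 2(n+1) + 8)] · 11·5/3 → 55/3 as n → ∞.
The series converges when 55/3 · |z + 8| < 1, giving R = 3/55.
Endpoint z = -437/55: the series is dominated by a constant times Σ 1/n³, which converges (p = 3 > 1).
Check z = -443/55: the terms are on the order of 1/n³, so the series converges absolutely by comparison with the p-series (p = 3 > 1).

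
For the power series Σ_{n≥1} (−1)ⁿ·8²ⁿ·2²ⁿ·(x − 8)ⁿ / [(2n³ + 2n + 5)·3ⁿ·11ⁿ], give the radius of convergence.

The ratio of consecutive coefficients is [(2n³ + 2n + 5)/(2(n+1)³ + 2(n+1) + 5)] · 64·4/(3·11) → 256/33.
Hence the series converges for |x − 8| < 1/(256/33) = 33/256, so the radius of convergence is 33/256.

R = 33/256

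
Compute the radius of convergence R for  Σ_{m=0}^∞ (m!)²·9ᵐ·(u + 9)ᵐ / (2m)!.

R = 4/9

Ratio test: |a_{m+1}/a_m| = (m+1)²/[(2m+1)·(2m+2)] · 9 → 9/4 as m → ∞.
Thus R = 1/(9/4) = 4/9.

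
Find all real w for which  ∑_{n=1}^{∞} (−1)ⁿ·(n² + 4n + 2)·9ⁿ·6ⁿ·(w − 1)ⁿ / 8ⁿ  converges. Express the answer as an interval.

(23/27, 31/27)

By the ratio test, |a_{n+1}/a_n| = [((n+1)² + 4(n+1) + 2)/(n² + 4n + 2)] · 9·6/8 → 27/4.
Convergence for |w − 1| · 27/4 < 1, i.e. |w − 1| < 4/27. So R = 4/27.
When w = 31/27, the terms have absolute value of order n², which does not tend to 0, so the series diverges by the divergence test.
When w = 23/27, the terms do not tend to 0, so the series diverges.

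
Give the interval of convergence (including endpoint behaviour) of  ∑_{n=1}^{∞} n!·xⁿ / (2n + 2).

Apply the ratio test: |a_{n+1}| / |a_n| = (n+1) · (2n + 2)/(2(n+1) + 2), which tends to ∞ as n → ∞.
Since the ratio → ∞, the series diverges for every x ≠ 0, and R = 0.

{0}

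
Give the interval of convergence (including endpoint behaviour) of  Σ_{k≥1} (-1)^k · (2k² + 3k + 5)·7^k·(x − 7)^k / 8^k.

(41/7, 57/7)

The ratio of consecutive coefficients is [(2(k+1)² + 3(k+1) + 5)/(2k² + 3k + 5)] · 7/8 → 7/8.
The series converges when 7/8 · |x − 7| < 1, giving R = 8/7.
At x = 57/7: the k-th term does not approach 0; divergence by the term test.
At x = 41/7: the terms have absolute value of order k², which does not tend to 0, so the series diverges by the divergence test.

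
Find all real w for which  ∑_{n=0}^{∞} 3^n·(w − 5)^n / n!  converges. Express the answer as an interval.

(−∞, ∞)

Apply the ratio test: |a_{n+1}| / |a_n| = 3 · 1/(n+1), which tends to 0 as n → ∞.
The ratio tends to 0 regardless of w, hence R = ∞.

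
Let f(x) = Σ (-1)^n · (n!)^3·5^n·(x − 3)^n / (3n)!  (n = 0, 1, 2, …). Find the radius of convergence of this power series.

R = 27/5

By the ratio test, |a_{n+1}/a_n| = (n+1)³/[(3n+1)·(3n+2)·(3n+3)] · 5 → 5/27.
Convergence for |x − 3| · 5/27 < 1, i.e. |x − 3| < 27/5. So R = 27/5.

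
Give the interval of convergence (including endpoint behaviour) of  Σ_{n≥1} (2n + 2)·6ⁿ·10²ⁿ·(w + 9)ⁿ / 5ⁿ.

(-1081/120, -1079/120)

By the ratio test, |a_{n+1}/a_n| = [(2(n+1) + 2)/(2n + 2)] · 6·100/5 → 120.
The series converges when 120 · |w + 9| < 1, giving R = 1/120.
At w = -1079/120: the terms have absolute value of order n, which does not tend to 0, so the series diverges by the divergence test.
When w = -1081/120, the n-th term does not approach 0; divergence by the term test.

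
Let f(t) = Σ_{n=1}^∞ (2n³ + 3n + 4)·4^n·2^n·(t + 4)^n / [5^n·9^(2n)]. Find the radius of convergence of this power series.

By the ratio test, |a_{n+1}/a_n| = [(2(n+1)³ + 3(n+1) + 4)/(2n³ + 3n + 4)] · 4·2/(5·81) → 8/405.
Hence the series converges for |t + 4| < 1/(8/405) = 405/8, so the radius of convergence is 405/8.

R = 405/8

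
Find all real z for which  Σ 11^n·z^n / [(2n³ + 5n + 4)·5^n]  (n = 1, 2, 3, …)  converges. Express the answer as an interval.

[-5/11, 5/11]

The ratio of consecutive coefficients is [(2n³ + 5n + 4)/(2(n+1)³ + 5(n+1) + 4)] · 11/5 → 11/5.
The series converges when 11/5 · |z| < 1, giving R = 5/11.
Check z = 5/11: absolute convergence follows by limit comparison with Σ 1/n³.
When z = -5/11, the terms are on the order of 1/n³, so the series converges absolutely by comparison with the p-series (p = 3 > 1).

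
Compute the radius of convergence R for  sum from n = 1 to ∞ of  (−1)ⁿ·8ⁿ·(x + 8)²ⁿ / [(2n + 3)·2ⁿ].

The ratio of consecutive coefficients is [(2n + 3)/(2(n+1) + 3)] · 8/2 → 4.
Successive powers of (x + 8) differ by 2, so the series converges when |x + 8|² · 4 < 1, i.e. |x + 8| < √(1/4) = 1/2. So R = 1/2.

R = 1/2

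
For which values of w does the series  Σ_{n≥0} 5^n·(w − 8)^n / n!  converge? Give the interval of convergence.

(−∞, ∞)

Ratio test: |a_{n+1}/a_n| = 5 · 1/(n+1) → 0 as n → ∞.
The limit is 0, so the series converges for all w; R = ∞.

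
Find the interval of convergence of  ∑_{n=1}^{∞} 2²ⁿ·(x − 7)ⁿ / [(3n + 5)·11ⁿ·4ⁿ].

[-4, 18)

Ratio test: |a_{n+1}/a_n| = [(3n + 5)/(3(n+1) + 5)] · 4/(11·4) → 1/11 as n → ∞.
The series converges when 1/11 · |x − 7| < 1, giving R = 11.
At x = 18: comparison with the harmonic series Σ 1/n shows the series diverges.
Check x = -4: convergence follows from the alternating series test (terms decrease monotonically to 0).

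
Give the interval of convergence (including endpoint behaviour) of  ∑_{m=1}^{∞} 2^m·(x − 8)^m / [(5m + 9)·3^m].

[13/2, 19/2)

The ratio of consecutive coefficients is [(5m + 9)/(5(m+1) + 9)] · 2/3 → 2/3.
The series converges when 2/3 · |x − 8| < 1, giving R = 3/2.
Check x = 19/2: the terms behave like c/m; limit comparison with the harmonic series gives divergence.
Check x = 13/2: an alternating series whose terms decrease to 0 in absolute value, so it converges by the Leibniz criterion.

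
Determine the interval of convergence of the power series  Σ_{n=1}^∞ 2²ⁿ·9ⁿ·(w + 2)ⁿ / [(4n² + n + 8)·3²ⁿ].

By the ratio test, |a_{n+1}/a_n| = [(4n² + n + 8)/(4(n+1)² + (n+1) + 8)] · 4·9/9 → 4.
Thus R = 1/(4) = 1/4.
At w = -7/4: the terms are on the order of 1/n², so the series converges absolutely by comparison with the p-series (p = 2 > 1).
At w = -9/4: the series is dominated by a constant times Σ 1/n², which converges (p = 2 > 1).

[-9/4, -7/4]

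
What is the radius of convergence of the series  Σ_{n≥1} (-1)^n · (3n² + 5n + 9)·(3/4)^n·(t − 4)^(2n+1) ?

R = 2√3/3

Apply the ratio test: |a_{n+1}| / |a_n| = [(3(n+1)² + 5(n+1) + 9)/(3n² + 5n + 9)] · 3/4, which tends to 3/4 as n → ∞.
Since the exponent of (t − 4) increases by 2 each term, convergence requires |t − 4|² < 4/3, hence R = 2√3/3.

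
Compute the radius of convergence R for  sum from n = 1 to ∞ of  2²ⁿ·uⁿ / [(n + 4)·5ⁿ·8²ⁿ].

R = 80

By the ratio test, |a_{n+1}/a_n| = [(n + 4)/((n+1) + 4)] · 4/(5·64) → 1/80.
Convergence for |u| · 1/80 < 1, i.e. |u| < 80. So R = 80.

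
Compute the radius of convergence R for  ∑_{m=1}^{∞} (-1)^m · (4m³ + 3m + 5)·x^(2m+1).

R = 1

Ratio test: |a_{m+1}/a_m| = (4(m+1)³ + 3(m+1) + 5)/(4m³ + 3m + 5) → 1 as m → ∞.
Writing y = x², the series in y has radius 1, so |x| < √(1) = 1 and R = 1.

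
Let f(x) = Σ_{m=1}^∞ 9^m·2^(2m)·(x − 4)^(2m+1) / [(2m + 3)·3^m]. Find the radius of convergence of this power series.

R = √3/6

By the ratio test, |a_{m+1}/a_m| = [(2m + 3)/(2(m+1) + 3)] · 9·4/3 → 12.
Since the exponent of (x − 4) increases by 2 each term, convergence requires |x − 4|² < 1/12, hence R = √3/6.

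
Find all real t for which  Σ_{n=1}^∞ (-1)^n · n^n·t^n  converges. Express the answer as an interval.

{0}

By the Cauchy root test, |a_n|^(1/n) = n → ∞.
The root grows without bound, so R = 0 (convergence only at t = 0).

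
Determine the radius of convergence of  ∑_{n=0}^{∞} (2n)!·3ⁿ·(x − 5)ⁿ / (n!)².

R = 1/12

Ratio test: |a_{n+1}/a_n| = (2n+1)·(2n+2)/(n+1)² · 3 → 12 as n → ∞.
Convergence for |x − 5| · 12 < 1, i.e. |x − 5| < 1/12. So R = 1/12.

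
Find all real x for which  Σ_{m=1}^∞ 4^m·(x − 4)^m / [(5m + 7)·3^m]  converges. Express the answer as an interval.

[13/4, 19/4)

The ratio of consecutive coefficients is [(5m + 7)/(5(m+1) + 7)] · 4/3 → 4/3.
The series converges when 4/3 · |x − 4| < 1, giving R = 3/4.
Endpoint x = 19/4: the terms are asymptotic to a nonzero constant times 1/m, so the series diverges by limit comparison with Σ 1/m.
Check x = 13/4: the terms alternate in sign and decrease monotonically to 0 in absolute value (size ~ c/m), so the alternating series test gives convergence.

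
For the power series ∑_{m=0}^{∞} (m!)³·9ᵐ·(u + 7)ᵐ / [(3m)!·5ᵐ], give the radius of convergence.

R = 15

By the ratio test, |a_{m+1}/a_m| = (m+1)³/[(3m+1)·(3m+2)·(3m+3)] · 9/5 → 1/15.
Thus R = 1/(1/15) = 15.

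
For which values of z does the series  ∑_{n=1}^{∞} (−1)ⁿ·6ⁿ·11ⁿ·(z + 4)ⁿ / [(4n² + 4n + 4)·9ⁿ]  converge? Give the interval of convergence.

[-91/22, -85/22]

Apply the ratio test: |a_{n+1}| / |a_n| = [(4n² + 4n + 4)/(4(n+1)² + 4(n+1) + 4)] · 6·11/9, which tends to 22/3 as n → ∞.
Hence the series converges for |z + 4| < 1/(22/3) = 3/22, so the radius of convergence is 3/22.
When z = -85/22, the terms are on the order of 1/n², so the series converges absolutely by comparison with the p-series (p = 2 > 1).
Endpoint z = -91/22: absolute convergence follows by limit comparison with Σ 1/n².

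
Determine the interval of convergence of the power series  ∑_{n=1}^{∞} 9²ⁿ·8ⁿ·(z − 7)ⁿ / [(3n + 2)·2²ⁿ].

[1133/162, 1135/162)

By the ratio test, |a_{n+1}/a_n| = [(3n + 2)/(3(n+1) + 2)] · 81·8/4 → 162.
Convergence for |z − 7| · 162 < 1, i.e. |z − 7| < 1/162. So R = 1/162.
Endpoint z = 1135/162: the terms behave like c/n; limit comparison with the harmonic series gives divergence.
When z = 1133/162, an alternating series whose terms decrease to 0 in absolute value, so it converges by the Leibniz criterion.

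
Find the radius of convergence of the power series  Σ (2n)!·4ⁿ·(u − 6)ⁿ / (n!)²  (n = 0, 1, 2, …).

R = 1/16

Ratio test: |a_{n+1}/a_n| = (2n+1)·(2n+2)/(n+1)² · 4 → 16 as n → ∞.
Thus R = 1/(16) = 1/16.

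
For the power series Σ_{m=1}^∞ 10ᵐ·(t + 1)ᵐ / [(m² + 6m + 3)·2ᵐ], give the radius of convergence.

R = 1/5

Ratio test: |a_{m+1}/a_m| = [(m² + 6m + 3)/((m+1)² + 6(m+1) + 3)] · 10/2 → 5 as m → ∞.
Convergence for |t + 1| · 5 < 1, i.e. |t + 1| < 1/5. So R = 1/5.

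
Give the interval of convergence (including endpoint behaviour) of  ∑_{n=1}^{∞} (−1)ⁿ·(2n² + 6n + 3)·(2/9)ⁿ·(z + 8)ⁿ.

(-25/2, -7/2)

By the ratio test, |a_{n+1}/a_n| = [(2(n+1)² + 6(n+1) + 3)/(2n² + 6n + 3)] · 2/9 → 2/9.
Convergence for |z + 8| · 2/9 < 1, i.e. |z + 8| < 9/2. So R = 9/2.
When z = -7/2, the terms do not tend to 0, so the series diverges.
When z = -25/2, the terms do not tend to 0, so the series diverges.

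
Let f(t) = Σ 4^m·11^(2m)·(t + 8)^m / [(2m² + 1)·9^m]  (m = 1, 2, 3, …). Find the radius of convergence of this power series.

R = 9/484

By the ratio test, |a_{m+1}/a_m| = [(2m² + 1)/(2(m+1)² + 1)] · 4·121/9 → 484/9.
Thus R = 1/(484/9) = 9/484.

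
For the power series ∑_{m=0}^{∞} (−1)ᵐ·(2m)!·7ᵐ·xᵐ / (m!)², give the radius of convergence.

R = 1/28

Apply the ratio test: |a_{m+1}| / |a_m| = (2m+1)·(2m+2)/(m+1)² · 7, which tends to 28 as m → ∞.
Hence the series converges for |x| < 1/(28) = 1/28, so the radius of convergence is 1/28.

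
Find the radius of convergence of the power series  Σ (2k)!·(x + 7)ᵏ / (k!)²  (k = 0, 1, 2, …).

R = 1/4

By the ratio test, |a_{k+1}/a_k| = (2k+1)·(2k+2)/(k+1)² → 4.
Thus R = 1/(4) = 1/4.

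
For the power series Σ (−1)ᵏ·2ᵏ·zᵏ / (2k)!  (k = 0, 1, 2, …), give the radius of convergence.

Ratio test: |a_{k+1}/a_k| = 2 · 1/[(2k+1)·(2k+2)] → 0 as k → ∞.
Since the limit is 0 < 1 for every z, the series converges on all of ℝ and R = ∞.

R = ∞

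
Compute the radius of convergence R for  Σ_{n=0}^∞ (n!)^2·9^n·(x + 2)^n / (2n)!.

R = 4/9

Ratio test: |a_{n+1}/a_n| = (n+1)²/[(2n+1)·(2n+2)] · 9 → 9/4 as n → ∞.
Hence the series converges for |x + 2| < 1/(9/4) = 4/9, so the radius of convergence is 4/9.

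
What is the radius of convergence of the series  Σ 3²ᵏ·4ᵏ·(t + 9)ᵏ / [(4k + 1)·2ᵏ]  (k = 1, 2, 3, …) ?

R = 1/18

The ratio of consecutive coefficients is [(4k + 1)/(4(k+1) + 1)] · 9·4/2 → 18.
The series converges when 18 · |t + 9| < 1, giving R = 1/18.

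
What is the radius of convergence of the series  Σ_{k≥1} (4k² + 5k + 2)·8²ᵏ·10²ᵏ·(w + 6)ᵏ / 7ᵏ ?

The ratio of consecutive coefficients is [(4(k+1)² + 5(k+1) + 2)/(4k² + 5k + 2)] · 64·100/7 → 6400/7.
Convergence for |w + 6| · 6400/7 < 1, i.e. |w + 6| < 7/6400. So R = 7/6400.

R = 7/6400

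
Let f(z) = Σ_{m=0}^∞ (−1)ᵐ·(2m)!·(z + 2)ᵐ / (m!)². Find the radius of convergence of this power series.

R = 1/4

By the ratio test, |a_{m+1}/a_m| = (2m+1)·(2m+2)/(m+1)² → 4.
The series converges when 4 · |z + 2| < 1, giving R = 1/4.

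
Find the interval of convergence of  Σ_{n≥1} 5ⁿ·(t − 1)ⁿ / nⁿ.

Applying the root test, |a_n|^(1/n) = 5/n → 0.
The limit is 0 for every t, so R = ∞.

(−∞, ∞)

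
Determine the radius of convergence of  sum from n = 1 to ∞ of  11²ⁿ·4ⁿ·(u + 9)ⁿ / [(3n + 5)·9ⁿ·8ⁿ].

By the ratio test, |a_{n+1}/a_n| = [(3n + 5)/(3(n+1) + 5)] · 121·4/(9·8) → 121/18.
Thus R = 1/(121/18) = 18/121.

R = 18/121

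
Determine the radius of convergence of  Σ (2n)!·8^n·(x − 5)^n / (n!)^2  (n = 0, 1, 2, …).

By the ratio test, |a_{n+1}/a_n| = (2n+1)·(2n+2)/(n+1)² · 8 → 32.
The series converges when 32 · |x − 5| < 1, giving R = 1/32.

R = 1/32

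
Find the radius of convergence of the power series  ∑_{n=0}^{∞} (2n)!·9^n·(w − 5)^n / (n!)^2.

R = 1/36

By the ratio test, |a_{n+1}/a_n| = (2n+1)·(2n+2)/(n+1)² · 9 → 36.
The series converges when 36 · |w − 5| < 1, giving R = 1/36.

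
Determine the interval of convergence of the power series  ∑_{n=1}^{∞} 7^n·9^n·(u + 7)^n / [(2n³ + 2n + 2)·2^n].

[-443/63, -439/63]

Ratio test: |a_{n+1}/a_n| = [(2n³ + 2n + 2)/(2(n+1)³ + 2(n+1) + 2)] · 7·9/2 → 63/2 as n → ∞.
Hence the series converges for |u + 7| < 1/(63/2) = 2/63, so the radius of convergence is 2/63.
When u = -439/63, absolute convergence follows by limit comparison with Σ 1/n³.
Endpoint u = -443/63: the terms are on the order of 1/n³, so the series converges absolutely by comparison with the p-series (p = 3 > 1).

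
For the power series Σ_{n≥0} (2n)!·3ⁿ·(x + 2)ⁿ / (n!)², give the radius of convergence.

R = 1/12

Apply the ratio test: |a_{n+1}| / |a_n| = (2n+1)·(2n+2)/(n+1)² · 3, which tends to 12 as n → ∞.
Thus R = 1/(12) = 1/12.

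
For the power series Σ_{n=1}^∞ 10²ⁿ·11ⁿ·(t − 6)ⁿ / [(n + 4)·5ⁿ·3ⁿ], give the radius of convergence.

Apply the ratio test: |a_{n+1}| / |a_n| = [(n + 4)/((n+1) + 4)] · 100·11/(5·3), which tends to 220/3 as n → ∞.
The series converges when 220/3 · |t − 6| < 1, giving R = 3/220.

R = 3/220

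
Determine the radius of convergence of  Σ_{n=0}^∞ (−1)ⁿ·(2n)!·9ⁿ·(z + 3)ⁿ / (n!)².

R = 1/36

Ratio test: |a_{n+1}/a_n| = (2n+1)·(2n+2)/(n+1)² · 9 → 36 as n → ∞.
Convergence for |z + 3| · 36 < 1, i.e. |z + 3| < 1/36. So R = 1/36.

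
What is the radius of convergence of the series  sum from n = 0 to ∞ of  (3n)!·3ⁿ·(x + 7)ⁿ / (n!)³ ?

R = 1/81

The ratio of consecutive coefficients is (3n+1)·(3n+2)·(3n+3)/(n+1)³ · 3 → 81.
The series converges when 81 · |x + 7| < 1, giving R = 1/81.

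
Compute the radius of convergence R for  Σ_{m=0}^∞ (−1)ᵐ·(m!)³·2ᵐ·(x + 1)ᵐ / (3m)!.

Ratio test: |a_{m+1}/a_m| = (m+1)³/[(3m+1)·(3m+2)·(3m+3)] · 2 → 2/27 as m → ∞.
The series converges when 2/27 · |x + 1| < 1, giving R = 27/2.

R = 27/2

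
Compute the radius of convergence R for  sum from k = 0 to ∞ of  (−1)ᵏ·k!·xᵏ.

The ratio of consecutive coefficients is (k+1) → ∞.
The ratio grows without bound, so the series diverges whenever x ≠ 0; it converges only at x = 0. R = 0.

R = 0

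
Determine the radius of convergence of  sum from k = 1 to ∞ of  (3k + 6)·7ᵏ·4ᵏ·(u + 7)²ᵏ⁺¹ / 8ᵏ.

Ratio test: |a_{k+1}/a_k| = [(3(k+1) + 6)/(3k + 6)] · 7·4/8 → 7/2 as k → ∞.
Writing y = (u + 7)², the series in y has radius 2/7, so |u + 7| < √(2/7) and R = √14/7.

R = √14/7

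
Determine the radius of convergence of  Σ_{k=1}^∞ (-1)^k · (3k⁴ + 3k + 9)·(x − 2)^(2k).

The ratio of consecutive coefficients is (3(k+1)⁴ + 3(k+1) + 9)/(3k⁴ + 3k + 9) → 1.
Writing y = (x − 2)², the series in y has radius 1, so |x − 2| < √(1) = 1 and R = 1.

R = 1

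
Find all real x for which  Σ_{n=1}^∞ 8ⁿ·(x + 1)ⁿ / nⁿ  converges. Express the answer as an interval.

(−∞, ∞)

Applying the root test, |a_n|^(1/n) = 8/n → 0.
The limit is 0 for every x, so R = ∞.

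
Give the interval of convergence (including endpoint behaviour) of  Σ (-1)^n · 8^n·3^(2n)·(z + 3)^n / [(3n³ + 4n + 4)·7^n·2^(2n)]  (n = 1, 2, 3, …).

Ratio test: |a_{n+1}/a_n| = [(3n³ + 4n + 4)/(3(n+1)³ + 4(n+1) + 4)] · 8·9/(7·4) → 18/7 as n → ∞.
Convergence for |z + 3| · 18/7 < 1, i.e. |z + 3| < 7/18. So R = 7/18.
Check z = -47/18: the terms are on the order of 1/n³, so the series converges absolutely by comparison with the p-series (p = 3 > 1).
When z = -61/18, absolute convergence follows by limit comparison with Σ 1/n³.

[-61/18, -47/18]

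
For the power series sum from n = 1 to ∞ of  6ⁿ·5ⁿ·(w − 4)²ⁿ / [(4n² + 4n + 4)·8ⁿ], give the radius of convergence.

R = 2√15/15

Ratio test: |a_{n+1}/a_n| = [(4n² + 4n + 4)/(4(n+1)² + 4(n+1) + 4)] · 6·5/8 → 15/4 as n → ∞.
Successive powers of (w − 4) differ by 2, so the series converges when |w − 4|² · 15/4 < 1, i.e. |w − 4| < √(4/15). So R = 2√15/15.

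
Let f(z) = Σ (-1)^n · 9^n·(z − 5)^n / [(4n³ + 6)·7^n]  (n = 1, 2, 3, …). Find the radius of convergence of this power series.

Ratio test: |a_{n+1}/a_n| = [(4n³ + 6)/(4(n+1)³ + 6)] · 9/7 → 9/7 as n → ∞.
Thus R = 1/(9/7) = 7/9.

R = 7/9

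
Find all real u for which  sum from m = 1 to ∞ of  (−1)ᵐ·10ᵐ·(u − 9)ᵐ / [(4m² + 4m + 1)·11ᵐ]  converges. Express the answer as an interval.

[79/10, 101/10]

Ratio test: |a_{m+1}/a_m| = [(4m² + 4m + 1)/(4(m+1)² + 4(m+1) + 1)] · 10/11 → 10/11 as m → ∞.
Convergence for |u − 9| · 10/11 < 1, i.e. |u − 9| < 11/10. So R = 11/10.
Endpoint u = 101/10: the series is dominated by a constant times Σ 1/m², which converges (p = 2 > 1).
Check u = 79/10: the terms are on the order of 1/m², so the series converges absolutely by comparison with the p-series (p = 2 > 1).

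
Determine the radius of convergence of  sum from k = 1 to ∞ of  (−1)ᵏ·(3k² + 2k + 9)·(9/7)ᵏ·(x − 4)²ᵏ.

R = √7/3

Apply the ratio test: |a_{k+1}| / |a_k| = [(3(k+1)² + 2(k+1) + 9)/(3k² + 2k + 9)] · 9/7, which tends to 9/7 as k → ∞.
Writing y = (x − 4)², the series in y has radius 7/9, so |x − 4| < √(7/9) and R = √7/3.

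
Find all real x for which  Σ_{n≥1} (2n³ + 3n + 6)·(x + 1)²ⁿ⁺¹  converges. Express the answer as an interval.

(-2, 0)

Apply the ratio test: |a_{n+1}| / |a_n| = (2(n+1)³ + 3(n+1) + 6)/(2n³ + 3n + 6), which tends to 1 as n → ∞.
Successive powers of (x + 1) differ by 2, so the series converges when |x + 1|² · 1 < 1, i.e. |x + 1| < √(1) = 1. So R = 1.
When x = 0, the terms have absolute value of order n³, which does not tend to 0, so the series diverges by the divergence test.
Endpoint x = -2: the n-th term does not approach 0; divergence by the term test.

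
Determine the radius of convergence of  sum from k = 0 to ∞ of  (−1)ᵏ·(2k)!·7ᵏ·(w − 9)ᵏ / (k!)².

Ratio test: |a_{k+1}/a_k| = (2k+1)·(2k+2)/(k+1)² · 7 → 28 as k → ∞.
Convergence for |w − 9| · 28 < 1, i.e. |w − 9| < 1/28. So R = 1/28.

R = 1/28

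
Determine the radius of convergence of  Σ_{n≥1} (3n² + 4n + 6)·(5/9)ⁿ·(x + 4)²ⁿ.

The ratio of consecutive coefficients is [(3(n+1)² + 4(n+1) + 6)/(3n² + 4n + 6)] · 5/9 → 5/9.
Writing y = (x + 4)², the series in y has radius 9/5, so |x + 4| < √(9/5) and R = 3√5/5.

R = 3√5/5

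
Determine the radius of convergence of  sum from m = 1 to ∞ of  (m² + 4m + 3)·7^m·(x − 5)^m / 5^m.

Apply the ratio test: |a_{m+1}| / |a_m| = [((m+1)² + 4(m+1) + 3)/(m² + 4m + 3)] · 7/5, which tends to 7/5 as m → ∞.
Thus R = 1/(7/5) = 5/7.

R = 5/7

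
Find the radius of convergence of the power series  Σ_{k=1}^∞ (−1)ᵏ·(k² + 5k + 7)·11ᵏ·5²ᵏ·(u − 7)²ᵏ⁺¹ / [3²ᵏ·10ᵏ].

The ratio of consecutive coefficients is [((k+1)² + 5(k+1) + 7)/(k² + 5k + 7)] · 11·25/(9·10) → 55/18.
Successive powers of (u − 7) differ by 2, so the series converges when |u − 7|² · 55/18 < 1, i.e. |u − 7| < √(18/55). So R = 3√110/55.

R = 3√110/55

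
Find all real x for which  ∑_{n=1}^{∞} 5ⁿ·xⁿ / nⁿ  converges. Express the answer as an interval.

Root test: |a_n|^(1/n) = 5/n → 0.
Since the n-th root of |a_n| tends to 0, the series converges for all real x; R = ∞.

(−∞, ∞)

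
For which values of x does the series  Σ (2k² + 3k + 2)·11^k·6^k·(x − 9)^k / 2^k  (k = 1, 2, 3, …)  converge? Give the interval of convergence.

(296/33, 298/33)

By the ratio test, |a_{k+1}/a_k| = [(2(k+1)² + 3(k+1) + 2)/(2k² + 3k + 2)] · 11·6/2 → 33.
Thus R = 1/(33) = 1/33.
Endpoint x = 298/33: the k-th term does not approach 0; divergence by the term test.
At x = 296/33: the terms have absolute value of order k², which does not tend to 0, so the series diverges by the divergence test.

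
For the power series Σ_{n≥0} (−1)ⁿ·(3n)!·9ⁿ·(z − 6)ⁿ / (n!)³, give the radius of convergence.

R = 1/243

Apply the ratio test: |a_{n+1}| / |a_n| = (3n+1)·(3n+2)·(3n+3)/(n+1)³ · 9, which tends to 243 as n → ∞.
Hence the series converges for |z − 6| < 1/(243) = 1/243, so the radius of convergence is 1/243.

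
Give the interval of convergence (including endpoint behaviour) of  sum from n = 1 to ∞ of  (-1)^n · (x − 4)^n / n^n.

Root test: |a_n|^(1/n) = 1/n → 0.
The limit is 0 for every x, so R = ∞.

(−∞, ∞)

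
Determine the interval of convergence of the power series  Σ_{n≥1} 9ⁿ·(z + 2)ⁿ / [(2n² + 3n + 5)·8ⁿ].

[-26/9, -10/9]

By the ratio test, |a_{n+1}/a_n| = [(2n² + 3n + 5)/(2(n+1)² + 3(n+1) + 5)] · 9/8 → 9/8.
Thus R = 1/(9/8) = 8/9.
Check z = -10/9: the series is dominated by a constant times Σ 1/n², which converges (p = 2 > 1).
Endpoint z = -26/9: the terms are on the order of 1/n², so the series converges absolutely by comparison with the p-series (p = 2 > 1).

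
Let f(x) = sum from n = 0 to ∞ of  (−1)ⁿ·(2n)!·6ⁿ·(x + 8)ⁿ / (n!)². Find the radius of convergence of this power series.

The ratio of consecutive coefficients is (2n+1)·(2n+2)/(n+1)² · 6 → 24.
Thus R = 1/(24) = 1/24.

R = 1/24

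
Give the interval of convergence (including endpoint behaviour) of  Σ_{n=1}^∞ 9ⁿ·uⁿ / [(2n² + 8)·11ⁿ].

Apply the ratio test: |a_{n+1}| / |a_n| = [(2n² + 8)/(2(n+1)² + 8)] · 9/11, which tends to 9/11 as n → ∞.
The series converges when 9/11 · |u| < 1, giving R = 11/9.
At u = 11/9: the terms are on the order of 1/n², so the series converges absolutely by comparison with the p-series (p = 2 > 1).
At u = -11/9: the terms are on the order of 1/n², so the series converges absolutely by comparison with the p-series (p = 2 > 1).

[-11/9, 11/9]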